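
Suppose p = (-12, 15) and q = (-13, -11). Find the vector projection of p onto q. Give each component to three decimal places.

(0.403, 0.341)

p · q = (-12)·(-13) + 15·(-11) = 156 - 165 = -9
|q|² = 169 + 121 = 290
proj_q p = (-9/290) · (-13, -11) ≈ (0.403, 0.341)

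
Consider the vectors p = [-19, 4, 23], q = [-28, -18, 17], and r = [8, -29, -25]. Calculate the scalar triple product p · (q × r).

1815

q × r:
i: (-18)·(-25) - 17·(-29) = 450 - (-493) = 943
j: 17·8 - (-28)·(-25) = 136 - 700 = -564
k: (-28)·(-29) - (-18)·8 = 812 - (-144) = 956
q × r = (943, -564, 956)
p · (q × r) = (-19)·943 + 4·(-564) + 23·956 = -17917 - 2256 + 21988 = 1815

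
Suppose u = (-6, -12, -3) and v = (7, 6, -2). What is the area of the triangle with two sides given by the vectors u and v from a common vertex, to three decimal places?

i: (-12)·(-2) - (-3)·6 = 24 - (-18) = 42
j: (-3)·7 - (-6)·(-2) = -21 - 12 = -33
k: (-6)·6 - (-12)·7 = -36 - (-84) = 48
u × v = (42, -33, 48)
|u × v| = √(42² + (-33)² + 48²) = √5157 ≈ 71.8123
area = ½ · 71.8123 ≈ 35.906

35.906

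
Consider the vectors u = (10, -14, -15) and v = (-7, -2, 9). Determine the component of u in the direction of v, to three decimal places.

u · v = 10·(-7) + (-14)·(-2) + (-15)·9 = -70 + 28 - 135 = -177
|v| = √(49 + 4 + 81) = √134 ≈ 11.5758
comp_v u = -177 / √134 ≈ -15.290

-15.290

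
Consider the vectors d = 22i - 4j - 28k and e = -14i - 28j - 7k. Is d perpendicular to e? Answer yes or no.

yes

d · e = 22·(-14) + (-4)·(-28) + (-28)·(-7) = -308 + 112 + 196 = 0
Zero, so the vectors are orthogonal.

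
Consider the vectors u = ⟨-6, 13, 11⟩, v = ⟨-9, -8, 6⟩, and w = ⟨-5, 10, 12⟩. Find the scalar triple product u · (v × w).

520

v × w:
i: (-8)·12 - 6·10 = -96 - 60 = -156
j: 6·(-5) - (-9)·12 = -30 - (-108) = 78
k: (-9)·10 - (-8)·(-5) = -90 - 40 = -130
v × w = (-156, 78, -130)
u · (v × w) = (-6)·(-156) + 13·78 + 11·(-130) = 936 + 1014 - 1430 = 520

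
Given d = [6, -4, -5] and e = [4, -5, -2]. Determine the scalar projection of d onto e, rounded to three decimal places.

d · e = 6·4 + (-4)·(-5) + (-5)·(-2) = 24 + 20 + 10 = 54
|e| = √(16 + 25 + 4) = √45 ≈ 6.7082
comp_e d = 54 / √45 ≈ 8.050

8.050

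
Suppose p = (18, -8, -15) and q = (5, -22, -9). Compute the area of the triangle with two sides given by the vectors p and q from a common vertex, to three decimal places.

i: (-8)·(-9) - (-15)·(-22) = 72 - 330 = -258
j: (-15)·5 - 18·(-9) = -75 - (-162) = 87
k: 18·(-22) - (-8)·5 = -396 - (-40) = -356
p × q = (-258, 87, -356)
|p × q| = √((-258)² + 87² + (-356)²) = √200869 ≈ 448.1841
area = ½ · 448.1841 ≈ 224.092

224.092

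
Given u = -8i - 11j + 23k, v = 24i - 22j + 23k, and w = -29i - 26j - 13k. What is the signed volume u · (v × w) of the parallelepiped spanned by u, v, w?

-32193

v × w:
i: (-22)·(-13) - 23·(-26) = 286 - (-598) = 884
j: 23·(-29) - 24·(-13) = -667 - (-312) = -355
k: 24·(-26) - (-22)·(-29) = -624 - 638 = -1262
v × w = (884, -355, -1262)
u · (v × w) = (-8)·884 + (-11)·(-355) + 23·(-1262) = -7072 + 3905 - 29026 = -32193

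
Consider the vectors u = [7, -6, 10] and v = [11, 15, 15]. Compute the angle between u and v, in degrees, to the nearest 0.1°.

65.1

u · v = 7·11 + (-6)·15 + 10·15 = 77 - 90 + 150 = 137
|u|² = 49 + 36 + 100 = 185,  |u| = √185 ≈ 13.601471
|v|² = 121 + 225 + 225 = 571,  |v| = √571 ≈ 23.895606
cos θ = 137 / (13.601471 · 23.895606) ≈ 0.42152
θ = arccos(0.42152) ≈ 65.1°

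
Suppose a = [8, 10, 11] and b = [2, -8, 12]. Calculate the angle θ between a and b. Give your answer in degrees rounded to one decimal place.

73.9

a · b = 8·2 + 10·(-8) + 11·12 = 16 - 80 + 132 = 68
|a|² = 64 + 100 + 121 = 285,  |a| = √285 ≈ 16.881943
|b|² = 4 + 64 + 144 = 212,  |b| = √212 ≈ 14.560220
cos θ = 68 / (16.881943 · 14.560220) ≈ 0.27664
θ = arccos(0.27664) ≈ 73.9°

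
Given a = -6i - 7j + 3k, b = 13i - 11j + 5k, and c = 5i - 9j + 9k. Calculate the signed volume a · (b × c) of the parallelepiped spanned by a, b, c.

782

b × c:
i: (-11)·9 - 5·(-9) = -99 - (-45) = -54
j: 5·5 - 13·9 = 25 - 117 = -92
k: 13·(-9) - (-11)·5 = -117 - (-55) = -62
b × c = (-54, -92, -62)
a · (b × c) = (-6)·(-54) + (-7)·(-92) + 3·(-62) = 324 + 644 - 186 = 782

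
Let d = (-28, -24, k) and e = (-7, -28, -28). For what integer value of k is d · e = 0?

31

d · e = (-28)·(-7) + (-24)·(-28) + k·(-28) = 868 - 28k
Set equal to 0: -28k = -868, so k = 31.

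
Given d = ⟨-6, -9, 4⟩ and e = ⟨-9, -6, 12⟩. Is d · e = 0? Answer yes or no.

d · e = (-6)·(-9) + (-9)·(-6) + 4·12 = 54 + 54 + 48 = 156
Nonzero, so the vectors are not orthogonal.

no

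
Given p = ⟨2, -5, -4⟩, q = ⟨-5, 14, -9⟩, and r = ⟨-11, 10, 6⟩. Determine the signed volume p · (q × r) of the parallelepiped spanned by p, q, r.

q × r:
i: 14·6 - (-9)·10 = 84 - (-90) = 174
j: (-9)·(-11) - (-5)·6 = 99 - (-30) = 129
k: (-5)·10 - 14·(-11) = -50 - (-154) = 104
q × r = (174, 129, 104)
p · (q × r) = 2·174 + (-5)·129 + (-4)·104 = 348 - 645 - 416 = -713

-713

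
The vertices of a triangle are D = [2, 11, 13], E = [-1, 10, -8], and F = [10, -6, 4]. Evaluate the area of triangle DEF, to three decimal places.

DE = (-3, -1, -21),  DF = (8, -17, -9)
i: (-1)·(-9) - (-21)·(-17) = 9 - 357 = -348
j: (-21)·8 - (-3)·(-9) = -168 - 27 = -195
k: (-3)·(-17) - (-1)·8 = 51 - (-8) = 59
DE × DF = (-348, -195, 59)
|DE × DF| = √162610 ≈ 403.2493
area = ½ · 403.2493 ≈ 201.625

201.625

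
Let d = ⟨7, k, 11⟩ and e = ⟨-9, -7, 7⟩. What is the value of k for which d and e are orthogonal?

d · e = 7·(-9) + k·(-7) + 11·7 = 14 - 7k
Set equal to 0: -7k = -14, so k = 2.

2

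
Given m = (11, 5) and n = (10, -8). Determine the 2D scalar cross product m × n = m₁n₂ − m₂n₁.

11·(-8) - 5·10 = -88 - 50 = -138

-138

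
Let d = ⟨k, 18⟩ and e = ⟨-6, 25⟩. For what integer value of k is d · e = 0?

d · e = k·(-6) + 18·25 = 450 - 6k
Set equal to 0: -6k = -450, so k = 75.

75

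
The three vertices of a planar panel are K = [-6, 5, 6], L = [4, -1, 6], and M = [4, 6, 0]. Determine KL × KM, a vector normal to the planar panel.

KL = (10, -6, 0)
KM = (10, 1, -6)
i: (-6)·(-6) - 0·1 = 36 - 0 = 36
j: 0·10 - 10·(-6) = 0 - (-60) = 60
k: 10·1 - (-6)·10 = 10 - (-60) = 70
KL × KM = (36, 60, 70)

(36, 60, 70)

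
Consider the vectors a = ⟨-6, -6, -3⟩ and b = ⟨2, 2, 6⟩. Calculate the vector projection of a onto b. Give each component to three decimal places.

a · b = (-6)·2 + (-6)·2 + (-3)·6 = -12 - 12 - 18 = -42
|b|² = 4 + 4 + 36 = 44
proj_b a = (-42/44) · (2, 2, 6) ≈ (-1.909, -1.909, -5.727)

(-1.909, -1.909, -5.727)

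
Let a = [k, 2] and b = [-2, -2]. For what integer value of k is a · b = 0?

-2

a · b = k·(-2) + 2·(-2) = -4 - 2k
Set equal to 0: -2k = 4, so k = -2.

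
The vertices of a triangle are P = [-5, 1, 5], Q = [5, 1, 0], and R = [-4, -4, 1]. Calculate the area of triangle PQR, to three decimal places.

32.977

PQ = (10, 0, -5),  PR = (1, -5, -4)
i: 0·(-4) - (-5)·(-5) = 0 - 25 = -25
j: (-5)·1 - 10·(-4) = -5 - (-40) = 35
k: 10·(-5) - 0·1 = -50 - 0 = -50
PQ × PR = (-25, 35, -50)
|PQ × PR| = √4350 ≈ 65.9545
area = ½ · 65.9545 ≈ 32.977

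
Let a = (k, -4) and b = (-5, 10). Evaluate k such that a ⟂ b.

a · b = k·(-5) + (-4)·10 = -40 - 5k
Set equal to 0: -5k = 40, so k = -8.

-8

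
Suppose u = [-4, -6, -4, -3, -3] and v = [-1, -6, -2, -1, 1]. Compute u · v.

48

u · v = (-4)·(-1) + (-6)·(-6) + (-4)·(-2) + (-3)·(-1) + (-3)·1 = 4 + 36 + 8 + 3 - 3 = 48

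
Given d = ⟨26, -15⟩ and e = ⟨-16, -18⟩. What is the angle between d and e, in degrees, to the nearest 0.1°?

d · e = 26·(-16) + (-15)·(-18) = -416 + 270 = -146
|d|² = 676 + 225 = 901,  |d| = √901 ≈ 30.016662
|e|² = 256 + 324 = 580,  |e| = √580 ≈ 24.083189
cos θ = -146 / (30.016662 · 24.083189) ≈ -0.20197
θ = arccos(-0.20197) ≈ 101.7°

101.7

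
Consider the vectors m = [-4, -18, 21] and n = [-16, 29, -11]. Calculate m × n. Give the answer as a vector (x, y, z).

(-411, -380, -404)

i: (-18)·(-11) - 21·29 = 198 - 609 = -411
j: 21·(-16) - (-4)·(-11) = -336 - 44 = -380
k: (-4)·29 - (-18)·(-16) = -116 - 288 = -404
m × n = (-411, -380, -404)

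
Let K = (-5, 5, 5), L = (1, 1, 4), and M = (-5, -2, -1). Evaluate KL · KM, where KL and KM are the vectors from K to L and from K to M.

34

KL = L − K = (6, -4, -1)
KM = M − K = (0, -7, -6)
KL · KM = 6·0 + (-4)·(-7) + (-1)·(-6) = 0 + 28 + 6 = 34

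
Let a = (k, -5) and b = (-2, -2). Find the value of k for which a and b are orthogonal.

a · b = k·(-2) + (-5)·(-2) = 10 - 2k
Set equal to 0: -2k = -10, so k = 5.

5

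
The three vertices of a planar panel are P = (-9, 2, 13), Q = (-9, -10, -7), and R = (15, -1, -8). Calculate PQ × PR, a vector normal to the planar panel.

(192, -480, 288)

PQ = (0, -12, -20)
PR = (24, -3, -21)
i: (-12)·(-21) - (-20)·(-3) = 252 - 60 = 192
j: (-20)·24 - 0·(-21) = -480 - 0 = -480
k: 0·(-3) - (-12)·24 = 0 - (-288) = 288
PQ × PR = (192, -480, 288)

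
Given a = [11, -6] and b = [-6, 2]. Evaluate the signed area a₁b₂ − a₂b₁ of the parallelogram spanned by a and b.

-14

11·2 - (-6)·(-6) = 22 - 36 = -14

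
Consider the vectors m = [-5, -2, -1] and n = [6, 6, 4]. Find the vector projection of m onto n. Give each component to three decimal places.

(-3.136, -3.136, -2.091)

m · n = (-5)·6 + (-2)·6 + (-1)·4 = -30 - 12 - 4 = -46
|n|² = 36 + 36 + 16 = 88
proj_n m = (-46/88) · (6, 6, 4) ≈ (-3.136, -3.136, -2.091)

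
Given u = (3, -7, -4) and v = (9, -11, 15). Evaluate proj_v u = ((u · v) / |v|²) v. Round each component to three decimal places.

(0.927, -1.133, 1.546)

u · v = 3·9 + (-7)·(-11) + (-4)·15 = 27 + 77 - 60 = 44
|v|² = 81 + 121 + 225 = 427
proj_v u = (44/427) · (9, -11, 15) ≈ (0.927, -1.133, 1.546)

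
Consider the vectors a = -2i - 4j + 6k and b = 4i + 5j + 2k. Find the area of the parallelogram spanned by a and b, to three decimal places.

i: (-4)·2 - 6·5 = -8 - 30 = -38
j: 6·4 - (-2)·2 = 24 - (-4) = 28
k: (-2)·5 - (-4)·4 = -10 - (-16) = 6
a × b = (-38, 28, 6)
|a × b| = √((-38)² + 28² + 6²) = √2264 ≈ 47.5815

47.582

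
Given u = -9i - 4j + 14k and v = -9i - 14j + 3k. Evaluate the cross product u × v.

(184, -99, 90)

i: (-4)·3 - 14·(-14) = -12 - (-196) = 184
j: 14·(-9) - (-9)·3 = -126 - (-27) = -99
k: (-9)·(-14) - (-4)·(-9) = 126 - 36 = 90
u × v = (184, -99, 90)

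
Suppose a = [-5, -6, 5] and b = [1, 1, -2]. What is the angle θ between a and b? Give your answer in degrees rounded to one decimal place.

a · b = (-5)·1 + (-6)·1 + 5·(-2) = -5 - 6 - 10 = -21
|a|² = 25 + 36 + 25 = 86,  |a| = √86 ≈ 9.273618
|b|² = 1 + 1 + 4 = 6,  |b| = √6 ≈ 2.449490
cos θ = -21 / (9.273618 · 2.449490) ≈ -0.92447
θ = arccos(-0.92447) ≈ 157.6°

157.6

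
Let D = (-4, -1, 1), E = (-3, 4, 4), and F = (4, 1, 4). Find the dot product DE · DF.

DE = E − D = (1, 5, 3)
DF = F − D = (8, 2, 3)
DE · DF = 1·8 + 5·2 + 3·3 = 8 + 10 + 9 = 27

27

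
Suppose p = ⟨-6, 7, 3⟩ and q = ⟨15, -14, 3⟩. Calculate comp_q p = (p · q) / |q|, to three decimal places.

-8.632

p · q = (-6)·15 + 7·(-14) + 3·3 = -90 - 98 + 9 = -179
|q| = √(225 + 196 + 9) = √430 ≈ 20.7364
comp_q p = -179 / √430 ≈ -8.632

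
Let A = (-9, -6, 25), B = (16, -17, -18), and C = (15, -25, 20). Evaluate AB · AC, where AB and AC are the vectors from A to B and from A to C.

AB = B − A = (25, -11, -43)
AC = C − A = (24, -19, -5)
AB · AC = 25·24 + (-11)·(-19) + (-43)·(-5) = 600 + 209 + 215 = 1024

1024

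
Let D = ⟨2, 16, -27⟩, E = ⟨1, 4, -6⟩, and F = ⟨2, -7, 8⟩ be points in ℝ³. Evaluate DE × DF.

DE = (-1, -12, 21)
DF = (0, -23, 35)
i: (-12)·35 - 21·(-23) = -420 - (-483) = 63
j: 21·0 - (-1)·35 = 0 - (-35) = 35
k: (-1)·(-23) - (-12)·0 = 23 - 0 = 23
DE × DF = (63, 35, 23)

(63, 35, 23)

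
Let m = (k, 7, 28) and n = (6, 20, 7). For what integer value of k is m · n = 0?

m · n = k·6 + 7·20 + 28·7 = 336 + 6k
Set equal to 0: 6k = -336, so k = -56.

-56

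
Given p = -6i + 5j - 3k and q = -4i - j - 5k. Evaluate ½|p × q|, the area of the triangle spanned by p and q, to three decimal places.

21.119

i: 5·(-5) - (-3)·(-1) = -25 - 3 = -28
j: (-3)·(-4) - (-6)·(-5) = 12 - 30 = -18
k: (-6)·(-1) - 5·(-4) = 6 - (-20) = 26
p × q = (-28, -18, 26)
|p × q| = √((-28)² + (-18)² + 26²) = √1784 ≈ 42.2374
area = ½ · 42.2374 ≈ 21.119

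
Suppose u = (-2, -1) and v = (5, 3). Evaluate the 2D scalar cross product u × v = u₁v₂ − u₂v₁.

(-2)·3 - (-1)·5 = -6 - (-5) = -1

-1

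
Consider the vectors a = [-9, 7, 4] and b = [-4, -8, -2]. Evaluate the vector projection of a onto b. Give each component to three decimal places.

(1.333, 2.667, 0.667)

a · b = (-9)·(-4) + 7·(-8) + 4·(-2) = 36 - 56 - 8 = -28
|b|² = 16 + 64 + 4 = 84
proj_b a = (-28/84) · (-4, -8, -2) ≈ (1.333, 2.667, 0.667)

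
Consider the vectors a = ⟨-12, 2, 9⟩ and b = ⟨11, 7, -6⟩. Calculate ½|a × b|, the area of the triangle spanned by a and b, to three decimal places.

i: 2·(-6) - 9·7 = -12 - 63 = -75
j: 9·11 - (-12)·(-6) = 99 - 72 = 27
k: (-12)·7 - 2·11 = -84 - 22 = -106
a × b = (-75, 27, -106)
|a × b| = √((-75)² + 27² + (-106)²) = √17590 ≈ 132.6273
area = ½ · 132.6273 ≈ 66.314

66.314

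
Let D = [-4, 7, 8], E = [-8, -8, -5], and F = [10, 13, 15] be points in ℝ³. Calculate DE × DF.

(-27, -154, 186)

DE = (-4, -15, -13)
DF = (14, 6, 7)
i: (-15)·7 - (-13)·6 = -105 - (-78) = -27
j: (-13)·14 - (-4)·7 = -182 - (-28) = -154
k: (-4)·6 - (-15)·14 = -24 - (-210) = 186
DE × DF = (-27, -154, 186)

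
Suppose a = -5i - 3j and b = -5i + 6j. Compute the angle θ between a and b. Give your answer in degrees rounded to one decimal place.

a · b = (-5)·(-5) + (-3)·6 = 25 - 18 = 7
|a|² = 25 + 9 = 34,  |a| = √34 ≈ 5.830952
|b|² = 25 + 36 = 61,  |b| = √61 ≈ 7.810250
cos θ = 7 / (5.830952 · 7.810250) ≈ 0.15371
θ = arccos(0.15371) ≈ 81.2°

81.2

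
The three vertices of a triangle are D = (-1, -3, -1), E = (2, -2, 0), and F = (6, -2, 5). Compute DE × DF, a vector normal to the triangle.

DE = (3, 1, 1)
DF = (7, 1, 6)
i: 1·6 - 1·1 = 6 - 1 = 5
j: 1·7 - 3·6 = 7 - 18 = -11
k: 3·1 - 1·7 = 3 - 7 = -4
DE × DF = (5, -11, -4)

(5, -11, -4)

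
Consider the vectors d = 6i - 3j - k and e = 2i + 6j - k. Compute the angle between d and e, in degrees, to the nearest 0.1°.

d · e = 6·2 + (-3)·6 + (-1)·(-1) = 12 - 18 + 1 = -5
|d|² = 36 + 9 + 1 = 46,  |d| = √46 ≈ 6.782330
|e|² = 4 + 36 + 1 = 41,  |e| = √41 ≈ 6.403124
cos θ = -5 / (6.782330 · 6.403124) ≈ -0.11513
θ = arccos(-0.11513) ≈ 96.6°

96.6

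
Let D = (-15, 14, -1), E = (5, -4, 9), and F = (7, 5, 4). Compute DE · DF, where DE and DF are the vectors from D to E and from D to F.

DE = E − D = (20, -18, 10)
DF = F − D = (22, -9, 5)
DE · DF = 20·22 + (-18)·(-9) + 10·5 = 440 + 162 + 50 = 652

652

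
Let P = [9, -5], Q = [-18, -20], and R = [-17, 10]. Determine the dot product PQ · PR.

477

PQ = Q − P = (-27, -15)
PR = R − P = (-26, 15)
PQ · PR = (-27)·(-26) + (-15)·15 = 702 - 225 = 477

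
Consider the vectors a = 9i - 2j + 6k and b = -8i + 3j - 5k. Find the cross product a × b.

(-8, -3, 11)

i: (-2)·(-5) - 6·3 = 10 - 18 = -8
j: 6·(-8) - 9·(-5) = -48 - (-45) = -3
k: 9·3 - (-2)·(-8) = 27 - 16 = 11
a × b = (-8, -3, 11)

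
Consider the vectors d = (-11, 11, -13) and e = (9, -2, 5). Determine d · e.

-186

d · e = (-11)·9 + 11·(-2) + (-13)·5 = -99 - 22 - 65 = -186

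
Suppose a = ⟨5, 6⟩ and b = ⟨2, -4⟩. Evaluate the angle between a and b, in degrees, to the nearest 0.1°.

a · b = 5·2 + 6·(-4) = 10 - 24 = -14
|a|² = 25 + 36 = 61,  |a| = √61 ≈ 7.810250
|b|² = 4 + 16 = 20,  |b| = √20 ≈ 4.472136
cos θ = -14 / (7.810250 · 4.472136) ≈ -0.40082
θ = arccos(-0.40082) ≈ 113.6°

113.6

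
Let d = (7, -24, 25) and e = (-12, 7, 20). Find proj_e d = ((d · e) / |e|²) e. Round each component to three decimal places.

(-5.019, 2.927, 8.364)

d · e = 7·(-12) + (-24)·7 + 25·20 = -84 - 168 + 500 = 248
|e|² = 144 + 49 + 400 = 593
proj_e d = (248/593) · (-12, 7, 20) ≈ (-5.019, 2.927, 8.364)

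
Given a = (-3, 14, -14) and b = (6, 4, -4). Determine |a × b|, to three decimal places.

135.765

i: 14·(-4) - (-14)·4 = -56 - (-56) = 0
j: (-14)·6 - (-3)·(-4) = -84 - 12 = -96
k: (-3)·4 - 14·6 = -12 - 84 = -96
a × b = (0, -96, -96)
|a × b| = √(0² + (-96)² + (-96)²) = √18432 ≈ 135.7645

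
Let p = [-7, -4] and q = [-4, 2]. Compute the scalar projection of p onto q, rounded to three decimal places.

4.472

p · q = (-7)·(-4) + (-4)·2 = 28 - 8 = 20
|q| = √(16 + 4) = √20 ≈ 4.4721
comp_q p = 20 / √20 ≈ 4.472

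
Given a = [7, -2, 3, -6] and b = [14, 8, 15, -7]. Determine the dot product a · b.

169

a · b = 7·14 + (-2)·8 + 3·15 + (-6)·(-7) = 98 - 16 + 45 + 42 = 169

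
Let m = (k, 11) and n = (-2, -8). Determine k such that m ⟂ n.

-44

m · n = k·(-2) + 11·(-8) = -88 - 2k
Set equal to 0: -2k = 88, so k = -44.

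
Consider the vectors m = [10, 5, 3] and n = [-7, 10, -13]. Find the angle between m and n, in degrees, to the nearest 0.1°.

106.6

m · n = 10·(-7) + 5·10 + 3·(-13) = -70 + 50 - 39 = -59
|m|² = 100 + 25 + 9 = 134,  |m| = √134 ≈ 11.575837
|n|² = 49 + 100 + 169 = 318,  |n| = √318 ≈ 17.832555
cos θ = -59 / (11.575837 · 17.832555) ≈ -0.28582
θ = arccos(-0.28582) ≈ 106.6°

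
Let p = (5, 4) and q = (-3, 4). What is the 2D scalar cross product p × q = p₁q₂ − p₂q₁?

32

5·4 - 4·(-3) = 20 - (-12) = 32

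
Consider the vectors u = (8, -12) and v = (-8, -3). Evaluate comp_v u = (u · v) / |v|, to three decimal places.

-3.277

u · v = 8·(-8) + (-12)·(-3) = -64 + 36 = -28
|v| = √(64 + 9) = √73 ≈ 8.5440
comp_v u = -28 / √73 ≈ -3.277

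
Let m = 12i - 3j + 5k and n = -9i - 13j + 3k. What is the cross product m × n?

(56, -81, -183)

i: (-3)·3 - 5·(-13) = -9 - (-65) = 56
j: 5·(-9) - 12·3 = -45 - 36 = -81
k: 12·(-13) - (-3)·(-9) = -156 - 27 = -183
m × n = (56, -81, -183)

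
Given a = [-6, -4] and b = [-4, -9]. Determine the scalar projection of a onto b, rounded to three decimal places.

a · b = (-6)·(-4) + (-4)·(-9) = 24 + 36 = 60
|b| = √(16 + 81) = √97 ≈ 9.8489
comp_b a = 60 / √97 ≈ 6.092

6.092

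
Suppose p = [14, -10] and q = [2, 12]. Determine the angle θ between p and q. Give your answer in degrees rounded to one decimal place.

116.1

p · q = 14·2 + (-10)·12 = 28 - 120 = -92
|p|² = 196 + 100 = 296,  |p| = √296 ≈ 17.204651
|q|² = 4 + 144 = 148,  |q| = √148 ≈ 12.165525
cos θ = -92 / (17.204651 · 12.165525) ≈ -0.43955
θ = arccos(-0.43955) ≈ 116.1°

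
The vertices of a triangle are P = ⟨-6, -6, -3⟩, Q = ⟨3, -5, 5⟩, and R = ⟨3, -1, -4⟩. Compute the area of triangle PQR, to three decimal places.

PQ = (9, 1, 8),  PR = (9, 5, -1)
i: 1·(-1) - 8·5 = -1 - 40 = -41
j: 8·9 - 9·(-1) = 72 - (-9) = 81
k: 9·5 - 1·9 = 45 - 9 = 36
PQ × PR = (-41, 81, 36)
|PQ × PR| = √9538 ≈ 97.6627
area = ½ · 97.6627 ≈ 48.831

48.831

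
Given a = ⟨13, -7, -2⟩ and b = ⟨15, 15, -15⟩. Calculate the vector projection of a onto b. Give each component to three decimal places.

(2.667, 2.667, -2.667)

a · b = 13·15 + (-7)·15 + (-2)·(-15) = 195 - 105 + 30 = 120
|b|² = 225 + 225 + 225 = 675
proj_b a = (120/675) · (15, 15, -15) ≈ (2.667, 2.667, -2.667)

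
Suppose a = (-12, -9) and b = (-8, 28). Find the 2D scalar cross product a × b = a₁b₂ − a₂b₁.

(-12)·28 - (-9)·(-8) = -336 - 72 = -408

-408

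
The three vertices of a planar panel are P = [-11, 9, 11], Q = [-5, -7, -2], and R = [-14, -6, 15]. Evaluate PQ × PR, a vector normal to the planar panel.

(-259, 15, -138)

PQ = (6, -16, -13)
PR = (-3, -15, 4)
i: (-16)·4 - (-13)·(-15) = -64 - 195 = -259
j: (-13)·(-3) - 6·4 = 39 - 24 = 15
k: 6·(-15) - (-16)·(-3) = -90 - 48 = -138
PQ × PR = (-259, 15, -138)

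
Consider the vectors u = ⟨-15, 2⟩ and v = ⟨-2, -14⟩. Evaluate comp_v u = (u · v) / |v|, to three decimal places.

u · v = (-15)·(-2) + 2·(-14) = 30 - 28 = 2
|v| = √(4 + 196) = √200 ≈ 14.1421
comp_v u = 2 / √200 ≈ 0.141

0.141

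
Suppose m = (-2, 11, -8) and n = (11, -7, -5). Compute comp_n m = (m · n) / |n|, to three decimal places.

m · n = (-2)·11 + 11·(-7) + (-8)·(-5) = -22 - 77 + 40 = -59
|n| = √(121 + 49 + 25) = √195 ≈ 13.9642
comp_n m = -59 / √195 ≈ -4.225

-4.225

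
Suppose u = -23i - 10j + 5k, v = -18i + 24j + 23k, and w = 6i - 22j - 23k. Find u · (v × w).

5078

v × w:
i: 24·(-23) - 23·(-22) = -552 - (-506) = -46
j: 23·6 - (-18)·(-23) = 138 - 414 = -276
k: (-18)·(-22) - 24·6 = 396 - 144 = 252
v × w = (-46, -276, 252)
u · (v × w) = (-23)·(-46) + (-10)·(-276) + 5·252 = 1058 + 2760 + 1260 = 5078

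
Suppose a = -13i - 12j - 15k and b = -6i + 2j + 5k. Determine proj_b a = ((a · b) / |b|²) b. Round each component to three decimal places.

a · b = (-13)·(-6) + (-12)·2 + (-15)·5 = 78 - 24 - 75 = -21
|b|² = 36 + 4 + 25 = 65
proj_b a = (-21/65) · (-6, 2, 5) ≈ (1.938, -0.646, -1.615)

(1.938, -0.646, -1.615)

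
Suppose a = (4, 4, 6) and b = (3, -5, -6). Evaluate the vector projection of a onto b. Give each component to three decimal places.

(-1.886, 3.143, 3.771)

a · b = 4·3 + 4·(-5) + 6·(-6) = 12 - 20 - 36 = -44
|b|² = 9 + 25 + 36 = 70
proj_b a = (-44/70) · (3, -5, -6) ≈ (-1.886, 3.143, 3.771)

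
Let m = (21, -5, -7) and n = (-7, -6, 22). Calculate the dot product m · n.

-271

m · n = 21·(-7) + (-5)·(-6) + (-7)·22 = -147 + 30 - 154 = -271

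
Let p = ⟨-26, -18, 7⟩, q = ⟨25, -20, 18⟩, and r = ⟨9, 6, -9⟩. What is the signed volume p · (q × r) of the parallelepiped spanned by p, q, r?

-6528

q × r:
i: (-20)·(-9) - 18·6 = 180 - 108 = 72
j: 18·9 - 25·(-9) = 162 - (-225) = 387
k: 25·6 - (-20)·9 = 150 - (-180) = 330
q × r = (72, 387, 330)
p · (q × r) = (-26)·72 + (-18)·387 + 7·330 = -1872 - 6966 + 2310 = -6528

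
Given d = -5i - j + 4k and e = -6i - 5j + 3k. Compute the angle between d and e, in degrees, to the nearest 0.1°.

29.9

d · e = (-5)·(-6) + (-1)·(-5) + 4·3 = 30 + 5 + 12 = 47
|d|² = 25 + 1 + 16 = 42,  |d| = √42 ≈ 6.480741
|e|² = 36 + 25 + 9 = 70,  |e| = √70 ≈ 8.366600
cos θ = 47 / (6.480741 · 8.366600) ≈ 0.86681
θ = arccos(0.86681) ≈ 29.9°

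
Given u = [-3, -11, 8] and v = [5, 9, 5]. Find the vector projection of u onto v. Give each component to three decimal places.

(-2.824, -5.084, -2.824)

u · v = (-3)·5 + (-11)·9 + 8·5 = -15 - 99 + 40 = -74
|v|² = 25 + 81 + 25 = 131
proj_v u = (-74/131) · (5, 9, 5) ≈ (-2.824, -5.084, -2.824)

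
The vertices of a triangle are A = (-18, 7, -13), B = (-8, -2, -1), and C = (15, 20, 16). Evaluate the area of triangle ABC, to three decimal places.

AB = (10, -9, 12),  AC = (33, 13, 29)
i: (-9)·29 - 12·13 = -261 - 156 = -417
j: 12·33 - 10·29 = 396 - 290 = 106
k: 10·13 - (-9)·33 = 130 - (-297) = 427
AB × AC = (-417, 106, 427)
|AB × AC| = √367454 ≈ 606.1798
area = ½ · 606.1798 ≈ 303.090

303.090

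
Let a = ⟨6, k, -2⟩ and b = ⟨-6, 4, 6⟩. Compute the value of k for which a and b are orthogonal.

a · b = 6·(-6) + k·4 + (-2)·6 = -48 + 4k
Set equal to 0: 4k = 48, so k = 12.

12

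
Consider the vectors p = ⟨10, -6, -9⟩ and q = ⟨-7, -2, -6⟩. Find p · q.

-4

p · q = 10·(-7) + (-6)·(-2) + (-9)·(-6) = -70 + 12 + 54 = -4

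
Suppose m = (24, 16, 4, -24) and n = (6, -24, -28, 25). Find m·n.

-952

m · n = 24·6 + 16·(-24) + 4·(-28) + (-24)·25 = 144 - 384 - 112 - 600 = -952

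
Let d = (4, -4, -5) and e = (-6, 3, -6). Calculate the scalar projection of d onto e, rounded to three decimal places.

d · e = 4·(-6) + (-4)·3 + (-5)·(-6) = -24 - 12 + 30 = -6
|e| = √(36 + 9 + 36) = √81 ≈ 9.0000
comp_e d = -6 / √81 ≈ -0.667

-0.667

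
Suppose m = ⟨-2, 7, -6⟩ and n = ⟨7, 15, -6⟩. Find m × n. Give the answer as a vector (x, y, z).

i: 7·(-6) - (-6)·15 = -42 - (-90) = 48
j: (-6)·7 - (-2)·(-6) = -42 - 12 = -54
k: (-2)·15 - 7·7 = -30 - 49 = -79
m × n = (48, -54, -79)

(48, -54, -79)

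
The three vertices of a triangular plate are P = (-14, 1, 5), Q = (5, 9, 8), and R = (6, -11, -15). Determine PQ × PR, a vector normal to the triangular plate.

(-124, 440, -388)

PQ = (19, 8, 3)
PR = (20, -12, -20)
i: 8·(-20) - 3·(-12) = -160 - (-36) = -124
j: 3·20 - 19·(-20) = 60 - (-380) = 440
k: 19·(-12) - 8·20 = -228 - 160 = -388
PQ × PR = (-124, 440, -388)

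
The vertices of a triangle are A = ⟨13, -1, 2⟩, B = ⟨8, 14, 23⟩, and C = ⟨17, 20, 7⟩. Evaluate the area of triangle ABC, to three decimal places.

208.004

AB = (-5, 15, 21),  AC = (4, 21, 5)
i: 15·5 - 21·21 = 75 - 441 = -366
j: 21·4 - (-5)·5 = 84 - (-25) = 109
k: (-5)·21 - 15·4 = -105 - 60 = -165
AB × AC = (-366, 109, -165)
|AB × AC| = √173062 ≈ 416.0072
area = ½ · 416.0072 ≈ 208.004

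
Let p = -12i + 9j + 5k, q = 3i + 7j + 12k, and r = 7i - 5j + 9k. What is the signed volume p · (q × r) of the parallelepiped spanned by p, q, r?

q × r:
i: 7·9 - 12·(-5) = 63 - (-60) = 123
j: 12·7 - 3·9 = 84 - 27 = 57
k: 3·(-5) - 7·7 = -15 - 49 = -64
q × r = (123, 57, -64)
p · (q × r) = (-12)·123 + 9·57 + 5·(-64) = -1476 + 513 - 320 = -1283

-1283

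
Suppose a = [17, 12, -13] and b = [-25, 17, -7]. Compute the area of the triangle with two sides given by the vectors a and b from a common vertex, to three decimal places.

375.109

i: 12·(-7) - (-13)·17 = -84 - (-221) = 137
j: (-13)·(-25) - 17·(-7) = 325 - (-119) = 444
k: 17·17 - 12·(-25) = 289 - (-300) = 589
a × b = (137, 444, 589)
|a × b| = √(137² + 444² + 589²) = √562826 ≈ 750.2173
area = ½ · 750.2173 ≈ 375.109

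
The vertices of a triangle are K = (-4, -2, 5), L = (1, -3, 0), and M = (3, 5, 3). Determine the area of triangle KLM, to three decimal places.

KL = (5, -1, -5),  KM = (7, 7, -2)
i: (-1)·(-2) - (-5)·7 = 2 - (-35) = 37
j: (-5)·7 - 5·(-2) = -35 - (-10) = -25
k: 5·7 - (-1)·7 = 35 - (-7) = 42
KL × KM = (37, -25, 42)
|KL × KM| = √3758 ≈ 61.3025
area = ½ · 61.3025 ≈ 30.651

30.651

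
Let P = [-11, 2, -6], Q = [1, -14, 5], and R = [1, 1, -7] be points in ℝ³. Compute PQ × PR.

(27, 144, 180)

PQ = (12, -16, 11)
PR = (12, -1, -1)
i: (-16)·(-1) - 11·(-1) = 16 - (-11) = 27
j: 11·12 - 12·(-1) = 132 - (-12) = 144
k: 12·(-1) - (-16)·12 = -12 - (-192) = 180
PQ × PR = (27, 144, 180)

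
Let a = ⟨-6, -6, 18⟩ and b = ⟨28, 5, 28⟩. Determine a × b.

(-258, 672, 138)

i: (-6)·28 - 18·5 = -168 - 90 = -258
j: 18·28 - (-6)·28 = 504 - (-168) = 672
k: (-6)·5 - (-6)·28 = -30 - (-168) = 138
a × b = (-258, 672, 138)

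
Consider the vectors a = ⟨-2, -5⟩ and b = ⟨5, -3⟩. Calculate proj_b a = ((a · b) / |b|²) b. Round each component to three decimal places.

a · b = (-2)·5 + (-5)·(-3) = -10 + 15 = 5
|b|² = 25 + 9 = 34
proj_b a = (5/34) · (5, -3) ≈ (0.735, -0.441)

(0.735, -0.441)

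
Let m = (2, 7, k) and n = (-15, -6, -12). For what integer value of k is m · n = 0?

-6

m · n = 2·(-15) + 7·(-6) + k·(-12) = -72 - 12k
Set equal to 0: -12k = 72, so k = -6.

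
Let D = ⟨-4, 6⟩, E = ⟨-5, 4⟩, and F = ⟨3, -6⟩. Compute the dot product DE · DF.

DE = E − D = (-1, -2)
DF = F − D = (7, -12)
DE · DF = (-1)·7 + (-2)·(-12) = -7 + 24 = 17

17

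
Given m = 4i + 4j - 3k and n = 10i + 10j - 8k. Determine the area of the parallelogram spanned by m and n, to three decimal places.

i: 4·(-8) - (-3)·10 = -32 - (-30) = -2
j: (-3)·10 - 4·(-8) = -30 - (-32) = 2
k: 4·10 - 4·10 = 40 - 40 = 0
m × n = (-2, 2, 0)
|m × n| = √((-2)² + 2² + 0²) = √8 ≈ 2.8284

2.828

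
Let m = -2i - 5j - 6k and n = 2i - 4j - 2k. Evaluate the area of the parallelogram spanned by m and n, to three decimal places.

27.857

i: (-5)·(-2) - (-6)·(-4) = 10 - 24 = -14
j: (-6)·2 - (-2)·(-2) = -12 - 4 = -16
k: (-2)·(-4) - (-5)·2 = 8 - (-10) = 18
m × n = (-14, -16, 18)
|m × n| = √((-14)² + (-16)² + 18²) = √776 ≈ 27.8568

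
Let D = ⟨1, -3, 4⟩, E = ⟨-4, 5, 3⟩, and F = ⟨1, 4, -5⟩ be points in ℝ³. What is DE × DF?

(-65, -45, -35)

DE = (-5, 8, -1)
DF = (0, 7, -9)
i: 8·(-9) - (-1)·7 = -72 - (-7) = -65
j: (-1)·0 - (-5)·(-9) = 0 - 45 = -45
k: (-5)·7 - 8·0 = -35 - 0 = -35
DE × DF = (-65, -45, -35)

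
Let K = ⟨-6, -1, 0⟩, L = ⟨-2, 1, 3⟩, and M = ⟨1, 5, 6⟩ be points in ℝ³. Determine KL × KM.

KL = (4, 2, 3)
KM = (7, 6, 6)
i: 2·6 - 3·6 = 12 - 18 = -6
j: 3·7 - 4·6 = 21 - 24 = -3
k: 4·6 - 2·7 = 24 - 14 = 10
KL × KM = (-6, -3, 10)

(-6, -3, 10)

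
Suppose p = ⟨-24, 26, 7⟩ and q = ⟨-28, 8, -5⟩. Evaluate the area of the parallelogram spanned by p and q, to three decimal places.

649.421

i: 26·(-5) - 7·8 = -130 - 56 = -186
j: 7·(-28) - (-24)·(-5) = -196 - 120 = -316
k: (-24)·8 - 26·(-28) = -192 - (-728) = 536
p × q = (-186, -316, 536)
|p × q| = √((-186)² + (-316)² + 536²) = √421748 ≈ 649.4213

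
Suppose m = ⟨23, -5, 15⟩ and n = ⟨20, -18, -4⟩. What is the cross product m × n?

(290, 392, -314)

i: (-5)·(-4) - 15·(-18) = 20 - (-270) = 290
j: 15·20 - 23·(-4) = 300 - (-92) = 392
k: 23·(-18) - (-5)·20 = -414 - (-100) = -314
m × n = (290, 392, -314)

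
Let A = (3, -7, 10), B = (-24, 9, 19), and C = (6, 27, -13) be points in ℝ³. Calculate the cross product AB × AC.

AB = (-27, 16, 9)
AC = (3, 34, -23)
i: 16·(-23) - 9·34 = -368 - 306 = -674
j: 9·3 - (-27)·(-23) = 27 - 621 = -594
k: (-27)·34 - 16·3 = -918 - 48 = -966
AB × AC = (-674, -594, -966)

(-674, -594, -966)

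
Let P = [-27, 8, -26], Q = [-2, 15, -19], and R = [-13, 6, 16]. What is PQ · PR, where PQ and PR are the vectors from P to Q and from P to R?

PQ = Q − P = (25, 7, 7)
PR = R − P = (14, -2, 42)
PQ · PR = 25·14 + 7·(-2) + 7·42 = 350 - 14 + 294 = 630

630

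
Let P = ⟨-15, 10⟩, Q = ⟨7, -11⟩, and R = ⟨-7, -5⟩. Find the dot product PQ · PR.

491

PQ = Q − P = (22, -21)
PR = R − P = (8, -15)
PQ · PR = 22·8 + (-21)·(-15) = 176 + 315 = 491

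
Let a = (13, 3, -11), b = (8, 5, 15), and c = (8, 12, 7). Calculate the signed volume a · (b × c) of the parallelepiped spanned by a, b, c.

b × c:
i: 5·7 - 15·12 = 35 - 180 = -145
j: 15·8 - 8·7 = 120 - 56 = 64
k: 8·12 - 5·8 = 96 - 40 = 56
b × c = (-145, 64, 56)
a · (b × c) = 13·(-145) + 3·64 + (-11)·56 = -1885 + 192 - 616 = -2309

-2309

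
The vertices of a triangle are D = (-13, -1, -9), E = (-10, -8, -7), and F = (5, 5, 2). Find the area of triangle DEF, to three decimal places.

DE = (3, -7, 2),  DF = (18, 6, 11)
i: (-7)·11 - 2·6 = -77 - 12 = -89
j: 2·18 - 3·11 = 36 - 33 = 3
k: 3·6 - (-7)·18 = 18 - (-126) = 144
DE × DF = (-89, 3, 144)
|DE × DF| = √28666 ≈ 169.3104
area = ½ · 169.3104 ≈ 84.655

84.655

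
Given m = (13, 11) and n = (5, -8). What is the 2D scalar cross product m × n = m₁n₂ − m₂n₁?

13·(-8) - 11·5 = -104 - 55 = -159

-159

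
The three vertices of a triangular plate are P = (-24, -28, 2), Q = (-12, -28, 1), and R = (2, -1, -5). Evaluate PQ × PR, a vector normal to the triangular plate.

PQ = (12, 0, -1)
PR = (26, 27, -7)
i: 0·(-7) - (-1)·27 = 0 - (-27) = 27
j: (-1)·26 - 12·(-7) = -26 - (-84) = 58
k: 12·27 - 0·26 = 324 - 0 = 324
PQ × PR = (27, 58, 324)

(27, 58, 324)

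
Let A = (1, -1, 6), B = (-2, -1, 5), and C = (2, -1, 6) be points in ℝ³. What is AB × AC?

AB = (-3, 0, -1)
AC = (1, 0, 0)
i: 0·0 - (-1)·0 = 0 - 0 = 0
j: (-1)·1 - (-3)·0 = -1 - 0 = -1
k: (-3)·0 - 0·1 = 0 - 0 = 0
AB × AC = (0, -1, 0)

(0, -1, 0)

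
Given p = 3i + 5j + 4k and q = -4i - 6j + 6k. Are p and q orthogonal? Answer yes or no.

p · q = 3·(-4) + 5·(-6) + 4·6 = -12 - 30 + 24 = -18
Nonzero, so the vectors are not orthogonal.

no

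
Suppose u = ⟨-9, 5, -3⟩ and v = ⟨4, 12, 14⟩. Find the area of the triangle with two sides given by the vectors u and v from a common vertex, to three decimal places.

100.767

i: 5·14 - (-3)·12 = 70 - (-36) = 106
j: (-3)·4 - (-9)·14 = -12 - (-126) = 114
k: (-9)·12 - 5·4 = -108 - 20 = -128
u × v = (106, 114, -128)
|u × v| = √(106² + 114² + (-128)²) = √40616 ≈ 201.5341
area = ½ · 201.5341 ≈ 100.767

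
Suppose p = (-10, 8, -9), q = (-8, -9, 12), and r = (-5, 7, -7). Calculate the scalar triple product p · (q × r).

q × r:
i: (-9)·(-7) - 12·7 = 63 - 84 = -21
j: 12·(-5) - (-8)·(-7) = -60 - 56 = -116
k: (-8)·7 - (-9)·(-5) = -56 - 45 = -101
q × r = (-21, -116, -101)
p · (q × r) = (-10)·(-21) + 8·(-116) + (-9)·(-101) = 210 - 928 + 909 = 191

191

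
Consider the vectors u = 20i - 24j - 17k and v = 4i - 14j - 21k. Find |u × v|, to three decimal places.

478.033

i: (-24)·(-21) - (-17)·(-14) = 504 - 238 = 266
j: (-17)·4 - 20·(-21) = -68 - (-420) = 352
k: 20·(-14) - (-24)·4 = -280 - (-96) = -184
u × v = (266, 352, -184)
|u × v| = √(266² + 352² + (-184)²) = √228516 ≈ 478.0335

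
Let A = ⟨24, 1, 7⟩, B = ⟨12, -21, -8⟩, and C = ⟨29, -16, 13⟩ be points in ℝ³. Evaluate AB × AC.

(-387, -3, 314)

AB = (-12, -22, -15)
AC = (5, -17, 6)
i: (-22)·6 - (-15)·(-17) = -132 - 255 = -387
j: (-15)·5 - (-12)·6 = -75 - (-72) = -3
k: (-12)·(-17) - (-22)·5 = 204 - (-110) = 314
AB × AC = (-387, -3, 314)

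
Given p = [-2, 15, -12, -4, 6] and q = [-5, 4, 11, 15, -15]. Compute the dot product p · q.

p · q = (-2)·(-5) + 15·4 + (-12)·11 + (-4)·15 + 6·(-15) = 10 + 60 - 132 - 60 - 90 = -212

-212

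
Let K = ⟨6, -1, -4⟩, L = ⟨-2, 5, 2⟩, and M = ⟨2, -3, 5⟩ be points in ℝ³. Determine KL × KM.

KL = (-8, 6, 6)
KM = (-4, -2, 9)
i: 6·9 - 6·(-2) = 54 - (-12) = 66
j: 6·(-4) - (-8)·9 = -24 - (-72) = 48
k: (-8)·(-2) - 6·(-4) = 16 - (-24) = 40
KL × KM = (66, 48, 40)

(66, 48, 40)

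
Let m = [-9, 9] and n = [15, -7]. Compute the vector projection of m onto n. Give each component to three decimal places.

m · n = (-9)·15 + 9·(-7) = -135 - 63 = -198
|n|² = 225 + 49 = 274
proj_n m = (-198/274) · (15, -7) ≈ (-10.839, 5.058)

(-10.839, 5.058)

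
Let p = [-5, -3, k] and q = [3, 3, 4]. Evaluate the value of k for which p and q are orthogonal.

6

p · q = (-5)·3 + (-3)·3 + k·4 = -24 + 4k
Set equal to 0: 4k = 24, so k = 6.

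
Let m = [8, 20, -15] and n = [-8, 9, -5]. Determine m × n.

(35, 160, 232)

i: 20·(-5) - (-15)·9 = -100 - (-135) = 35
j: (-15)·(-8) - 8·(-5) = 120 - (-40) = 160
k: 8·9 - 20·(-8) = 72 - (-160) = 232
m × n = (35, 160, 232)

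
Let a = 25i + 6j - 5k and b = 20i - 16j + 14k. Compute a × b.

i: 6·14 - (-5)·(-16) = 84 - 80 = 4
j: (-5)·20 - 25·14 = -100 - 350 = -450
k: 25·(-16) - 6·20 = -400 - 120 = -520
a × b = (4, -450, -520)

(4, -450, -520)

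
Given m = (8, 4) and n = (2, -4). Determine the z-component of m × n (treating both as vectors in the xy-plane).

-40

8·(-4) - 4·2 = -32 - 8 = -40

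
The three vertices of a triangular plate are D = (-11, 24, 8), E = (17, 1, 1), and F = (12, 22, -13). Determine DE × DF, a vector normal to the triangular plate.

DE = (28, -23, -7)
DF = (23, -2, -21)
i: (-23)·(-21) - (-7)·(-2) = 483 - 14 = 469
j: (-7)·23 - 28·(-21) = -161 - (-588) = 427
k: 28·(-2) - (-23)·23 = -56 - (-529) = 473
DE × DF = (469, 427, 473)

(469, 427, 473)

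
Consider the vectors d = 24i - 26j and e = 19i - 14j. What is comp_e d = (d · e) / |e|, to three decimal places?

d · e = 24·19 + (-26)·(-14) = 456 + 364 = 820
|e| = √(361 + 196) = √557 ≈ 23.6008
comp_e d = 820 / √557 ≈ 34.745

34.745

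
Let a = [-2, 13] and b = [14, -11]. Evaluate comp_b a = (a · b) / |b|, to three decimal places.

a · b = (-2)·14 + 13·(-11) = -28 - 143 = -171
|b| = √(196 + 121) = √317 ≈ 17.8045
comp_b a = -171 / √317 ≈ -9.604

-9.604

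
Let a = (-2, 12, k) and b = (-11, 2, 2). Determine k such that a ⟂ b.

a · b = (-2)·(-11) + 12·2 + k·2 = 46 + 2k
Set equal to 0: 2k = -46, so k = -23.

-23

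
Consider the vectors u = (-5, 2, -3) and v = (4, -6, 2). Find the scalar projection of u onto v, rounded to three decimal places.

-5.078

u · v = (-5)·4 + 2·(-6) + (-3)·2 = -20 - 12 - 6 = -38
|v| = √(16 + 36 + 4) = √56 ≈ 7.4833
comp_v u = -38 / √56 ≈ -5.078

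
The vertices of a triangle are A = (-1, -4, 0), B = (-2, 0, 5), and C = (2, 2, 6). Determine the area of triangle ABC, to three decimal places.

AB = (-1, 4, 5),  AC = (3, 6, 6)
i: 4·6 - 5·6 = 24 - 30 = -6
j: 5·3 - (-1)·6 = 15 - (-6) = 21
k: (-1)·6 - 4·3 = -6 - 12 = -18
AB × AC = (-6, 21, -18)
|AB × AC| = √801 ≈ 28.3019
area = ½ · 28.3019 ≈ 14.151

14.151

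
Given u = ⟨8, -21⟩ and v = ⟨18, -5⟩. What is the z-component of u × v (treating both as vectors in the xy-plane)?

8·(-5) - (-21)·18 = -40 - (-378) = 338

338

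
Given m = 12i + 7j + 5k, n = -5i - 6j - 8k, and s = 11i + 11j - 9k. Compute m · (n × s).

n × s:
i: (-6)·(-9) - (-8)·11 = 54 - (-88) = 142
j: (-8)·11 - (-5)·(-9) = -88 - 45 = -133
k: (-5)·11 - (-6)·11 = -55 - (-66) = 11
n × s = (142, -133, 11)
m · (n × s) = 12·142 + 7·(-133) + 5·11 = 1704 - 931 + 55 = 828

828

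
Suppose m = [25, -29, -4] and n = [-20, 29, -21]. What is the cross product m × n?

(725, 605, 145)

i: (-29)·(-21) - (-4)·29 = 609 - (-116) = 725
j: (-4)·(-20) - 25·(-21) = 80 - (-525) = 605
k: 25·29 - (-29)·(-20) = 725 - 580 = 145
m × n = (725, 605, 145)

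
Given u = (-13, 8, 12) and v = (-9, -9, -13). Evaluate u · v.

u · v = (-13)·(-9) + 8·(-9) + 12·(-13) = 117 - 72 - 156 = -111

-111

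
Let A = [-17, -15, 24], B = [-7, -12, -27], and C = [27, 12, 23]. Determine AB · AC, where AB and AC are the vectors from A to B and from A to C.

AB = B − A = (10, 3, -51)
AC = C − A = (44, 27, -1)
AB · AC = 10·44 + 3·27 + (-51)·(-1) = 440 + 81 + 51 = 572

572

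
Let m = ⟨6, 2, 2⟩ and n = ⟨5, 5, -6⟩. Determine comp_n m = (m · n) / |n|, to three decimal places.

m · n = 6·5 + 2·5 + 2·(-6) = 30 + 10 - 12 = 28
|n| = √(25 + 25 + 36) = √86 ≈ 9.2736
comp_n m = 28 / √86 ≈ 3.019

3.019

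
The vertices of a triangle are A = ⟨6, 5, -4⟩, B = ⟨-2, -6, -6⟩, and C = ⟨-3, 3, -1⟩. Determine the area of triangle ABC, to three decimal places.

AB = (-8, -11, -2),  AC = (-9, -2, 3)
i: (-11)·3 - (-2)·(-2) = -33 - 4 = -37
j: (-2)·(-9) - (-8)·3 = 18 - (-24) = 42
k: (-8)·(-2) - (-11)·(-9) = 16 - 99 = -83
AB × AC = (-37, 42, -83)
|AB × AC| = √10022 ≈ 100.1099
area = ½ · 100.1099 ≈ 50.055

50.055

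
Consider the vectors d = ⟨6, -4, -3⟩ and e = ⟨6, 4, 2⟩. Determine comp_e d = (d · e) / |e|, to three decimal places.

1.871

d · e = 6·6 + (-4)·4 + (-3)·2 = 36 - 16 - 6 = 14
|e| = √(36 + 16 + 4) = √56 ≈ 7.4833
comp_e d = 14 / √56 ≈ 1.871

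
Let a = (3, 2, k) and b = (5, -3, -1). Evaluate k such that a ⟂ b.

a · b = 3·5 + 2·(-3) + k·(-1) = 9 - 1k
Set equal to 0: -1k = -9, so k = 9.

9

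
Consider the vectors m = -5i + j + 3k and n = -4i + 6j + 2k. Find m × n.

i: 1·2 - 3·6 = 2 - 18 = -16
j: 3·(-4) - (-5)·2 = -12 - (-10) = -2
k: (-5)·6 - 1·(-4) = -30 - (-4) = -26
m × n = (-16, -2, -26)

(-16, -2, -26)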